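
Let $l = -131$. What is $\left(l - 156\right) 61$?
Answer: $-17507$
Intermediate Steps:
$\left(l - 156\right) 61 = \left(-131 - 156\right) 61 = \left(-287\right) 61 = -17507$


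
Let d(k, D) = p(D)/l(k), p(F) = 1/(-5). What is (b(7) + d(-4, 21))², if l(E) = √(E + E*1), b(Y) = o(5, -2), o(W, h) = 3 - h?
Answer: (100 + I*√2)²/400 ≈ 24.995 + 0.70711*I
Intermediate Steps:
p(F) = -⅕
b(Y) = 5 (b(Y) = 3 - 1*(-2) = 3 + 2 = 5)
l(E) = √2*√E (l(E) = √(E + E) = √(2*E) = √2*√E)
d(k, D) = -√2/(10*√k) (d(k, D) = -√2/(2*√k)/5 = -√2/(10*√k))
(b(7) + d(-4, 21))² = (5 - √2/(10*√(-4)))² = (5 - √2*(-I/2)/10)² = (5 + I*√2/20)²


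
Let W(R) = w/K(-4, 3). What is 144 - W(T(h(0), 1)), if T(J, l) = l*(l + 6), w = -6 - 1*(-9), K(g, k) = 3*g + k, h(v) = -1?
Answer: 433/3 ≈ 144.33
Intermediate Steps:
K(g, k) = k + 3*g
w = 3 (w = -6 + 9 = 3)
T(J, l) = l*(6 + l)
W(R) = -⅓ (W(R) = 3/(3 + 3*(-4)) = 3/(3 - 12) = 3/(-9) = 3*(-⅑) = -⅓)
144 - W(T(h(0), 1)) = 144 - 1*(-⅓) = 144 + ⅓ = 433/3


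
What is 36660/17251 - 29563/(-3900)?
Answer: 50228101/5175300 ≈ 9.7054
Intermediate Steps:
36660/17251 - 29563/(-3900) = 36660*(1/17251) - 29563*(-1/3900) = 2820/1327 + 29563/3900 = 50228101/5175300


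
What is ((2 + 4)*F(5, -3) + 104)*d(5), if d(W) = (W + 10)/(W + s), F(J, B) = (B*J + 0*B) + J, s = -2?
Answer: 220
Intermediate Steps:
F(J, B) = J + B*J (F(J, B) = (B*J + 0) + J = B*J + J = J + B*J)
d(W) = (10 + W)/(-2 + W) (d(W) = (W + 10)/(W - 2) = (10 + W)/(-2 + W))
((2 + 4)*F(5, -3) + 104)*d(5) = ((2 + 4)*(5*(1 - 3)) + 104)*((10 + 5)/(-2 + 5)) = (6*(5*(-2)) + 104)*(15/3) = (6*(-10) + 104)*((1/3)*15) = (-60 + 104)*5 = 44*5 = 220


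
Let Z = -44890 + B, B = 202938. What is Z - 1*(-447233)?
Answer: 605281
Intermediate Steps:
Z = 158048 (Z = -44890 + 202938 = 158048)
Z - 1*(-447233) = 158048 - 1*(-447233) = 158048 + 447233 = 605281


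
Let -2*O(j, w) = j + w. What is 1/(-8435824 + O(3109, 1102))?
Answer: -2/16875859 ≈ -1.1851e-7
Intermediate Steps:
O(j, w) = -j/2 - w/2 (O(j, w) = -(j + w)/2 = -j/2 - w/2)
1/(-8435824 + O(3109, 1102)) = 1/(-8435824 + (-½*3109 - ½*1102)) = 1/(-8435824 + (-3109/2 - 551)) = 1/(-8435824 - 4211/2) = 1/(-16875859/2) = -2/16875859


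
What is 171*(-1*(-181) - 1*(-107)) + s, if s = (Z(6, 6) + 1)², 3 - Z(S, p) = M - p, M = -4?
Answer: 49444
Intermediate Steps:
Z(S, p) = 7 + p (Z(S, p) = 3 - (-4 - p) = 3 + (4 + p) = 7 + p)
s = 196 (s = ((7 + 6) + 1)² = (13 + 1)² = 14² = 196)
171*(-1*(-181) - 1*(-107)) + s = 171*(-1*(-181) - 1*(-107)) + 196 = 171*(181 + 107) + 196 = 171*288 + 196 = 49248 + 196 = 49444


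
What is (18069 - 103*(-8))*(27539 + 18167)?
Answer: 863523458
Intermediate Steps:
(18069 - 103*(-8))*(27539 + 18167) = (18069 + 824)*45706 = 18893*45706 = 863523458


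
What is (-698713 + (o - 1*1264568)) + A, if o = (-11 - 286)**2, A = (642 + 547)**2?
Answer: -461351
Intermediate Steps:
A = 1413721 (A = 1189**2 = 1413721)
o = 88209 (o = (-297)**2 = 88209)
(-698713 + (o - 1*1264568)) + A = (-698713 + (88209 - 1*1264568)) + 1413721 = (-698713 + (88209 - 1264568)) + 1413721 = (-698713 - 1176359) + 1413721 = -1875072 + 1413721 = -461351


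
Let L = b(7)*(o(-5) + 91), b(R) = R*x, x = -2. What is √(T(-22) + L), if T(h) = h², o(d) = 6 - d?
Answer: 4*I*√59 ≈ 30.725*I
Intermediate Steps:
b(R) = -2*R (b(R) = R*(-2) = -2*R)
L = -1428 (L = (-2*7)*((6 - 1*(-5)) + 91) = -14*((6 + 5) + 91) = -14*(11 + 91) = -14*102 = -1428)
√(T(-22) + L) = √((-22)² - 1428) = √(484 - 1428) = √(-944) = 4*I*√59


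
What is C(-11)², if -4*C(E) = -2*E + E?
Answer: 121/16 ≈ 7.5625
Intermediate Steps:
C(E) = E/4 (C(E) = -(-2*E + E)/4 = -(-1)*E/4 = E/4)
C(-11)² = ((¼)*(-11))² = (-11/4)² = 121/16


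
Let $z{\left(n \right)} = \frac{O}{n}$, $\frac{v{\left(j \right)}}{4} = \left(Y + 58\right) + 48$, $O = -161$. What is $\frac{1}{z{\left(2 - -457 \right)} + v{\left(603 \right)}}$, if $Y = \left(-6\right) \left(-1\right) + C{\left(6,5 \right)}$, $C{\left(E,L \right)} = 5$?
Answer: $\frac{459}{214651} \approx 0.0021384$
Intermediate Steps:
$Y = 11$ ($Y = \left(-6\right) \left(-1\right) + 5 = 6 + 5 = 11$)
$v{\left(j \right)} = 468$ ($v{\left(j \right)} = 4 \left(\left(11 + 58\right) + 48\right) = 4 \left(69 + 48\right) = 4 \cdot 117 = 468$)
$z{\left(n \right)} = - \frac{161}{n}$
$\frac{1}{z{\left(2 - -457 \right)} + v{\left(603 \right)}} = \frac{1}{- \frac{161}{2 - -457} + 468} = \frac{1}{- \frac{161}{2 + 457} + 468} = \frac{1}{- \frac{161}{459} + 468} = \frac{1}{\frac{214651}{459}} = \frac{459}{214651}$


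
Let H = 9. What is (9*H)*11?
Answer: 891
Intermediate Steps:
(9*H)*11 = (9*9)*11 = 81*11 = 891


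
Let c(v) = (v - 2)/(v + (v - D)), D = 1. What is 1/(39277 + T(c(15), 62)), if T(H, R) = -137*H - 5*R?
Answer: 29/1128262 ≈ 2.5703e-5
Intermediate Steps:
c(v) = (-2 + v)/(-1 + 2*v) (c(v) = (v - 2)/(v + (v - 1*1)) = (-2 + v)/(v + (v - 1)) = (-2 + v)/(v + (-1 + v)) = (-2 + v)/(-1 + 2*v))
1/(39277 + T(c(15), 62)) = 1/(39277 + (-137*(-2 + 15)/(-1 + 2*15) - 5*62)) = 1/(39277 + (-137*13/(-1 + 30) - 310)) = 1/(39277 + (-137*13/29 - 310)) = 1/(39277 + (-1781/29 - 310)) = 1/(39277 - 10771/29) = 1/(1128262/29) = 29/1128262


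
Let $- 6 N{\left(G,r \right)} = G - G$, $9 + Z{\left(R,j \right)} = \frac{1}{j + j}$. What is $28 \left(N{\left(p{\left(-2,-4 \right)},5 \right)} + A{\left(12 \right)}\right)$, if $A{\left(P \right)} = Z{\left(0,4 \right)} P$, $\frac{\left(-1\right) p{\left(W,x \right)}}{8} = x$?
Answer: $-2982$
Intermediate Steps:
$p{\left(W,x \right)} = - 8 x$
$Z{\left(R,j \right)} = -9 + \frac{1}{2 j}$ ($Z{\left(R,j \right)} = -9 + \frac{1}{j + j} = -9 + \frac{1}{2 j}$)
$N{\left(G,r \right)} = 0$ ($N{\left(G,r \right)} = - \frac{G - G}{6} = \left(- \frac{1}{6}\right) 0 = 0$)
$A{\left(P \right)} = - \frac{71 P}{8}$ ($A{\left(P \right)} = \left(-9 + \frac{1}{2 \cdot 4}\right) P = \left(-9 + \frac{1}{2} \cdot \frac{1}{4}\right) P = \left(-9 + \frac{1}{8}\right) P = - \frac{71 P}{8}$)
$28 \left(N{\left(p{\left(-2,-4 \right)},5 \right)} + A{\left(12 \right)}\right) = 28 \left(0 - \frac{213}{2}\right) = 28 \left(- \frac{213}{2}\right) = -2982$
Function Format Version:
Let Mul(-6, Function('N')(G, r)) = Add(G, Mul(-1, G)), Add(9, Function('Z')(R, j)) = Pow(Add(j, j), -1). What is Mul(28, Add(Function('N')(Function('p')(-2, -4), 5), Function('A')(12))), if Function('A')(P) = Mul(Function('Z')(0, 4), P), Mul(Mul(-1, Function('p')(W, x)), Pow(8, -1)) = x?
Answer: -2982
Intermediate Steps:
Function('p')(W, x) = Mul(-8, x)
Function('Z')(R, j) = Add(-9, Mul(Rational(1, 2), Pow(j, -1))) (Function('Z')(R, j) = Add(-9, Pow(Add(j, j), -1)) = Add(-9, Pow(Mul(2, j), -1)) = Add(-9, Mul(Rational(1, 2), Pow(j, -1))))
Function('N')(G, r) = 0 (Function('N')(G, r) = Mul(Rational(-1, 6), Add(G, Mul(-1, G))) = Mul(Rational(-1, 6), 0) = 0)
Function('A')(P) = Mul(Rational(-71, 8), P) (Function('A')(P) = Mul(Add(-9, Mul(Rational(1, 2), Pow(4, -1))), P) = Mul(Add(-9, Mul(Rational(1, 2), Rational(1, 4))), P) = Mul(Add(-9, Rational(1, 8)), P) = Mul(Rational(-71, 8), P))
Mul(28, Add(Function('N')(Function('p')(-2, -4), 5), Function('A')(12))) = Mul(28, Add(0, Mul(Rational(-71, 8), 12))) = Mul(28, Add(0, Rational(-213, 2))) = Mul(28, Rational(-213, 2)) = -2982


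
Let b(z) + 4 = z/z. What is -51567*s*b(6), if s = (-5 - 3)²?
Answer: 9900864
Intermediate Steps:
s = 64 (s = (-8)² = 64)
b(z) = -3 (b(z) = -4 + z/z = -4 + 1 = -3)
-51567*s*b(6) = -3300288*(-3) = -51567*(-192) = 9900864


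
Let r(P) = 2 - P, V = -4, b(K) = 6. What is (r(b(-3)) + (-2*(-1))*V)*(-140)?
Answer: 1680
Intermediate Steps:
(r(b(-3)) + (-2*(-1))*V)*(-140) = ((2 - 1*6) - 2*(-1)*(-4))*(-140) = ((2 - 6) + 2*(-4))*(-140) = (-4 - 8)*(-140) = -12*(-140) = 1680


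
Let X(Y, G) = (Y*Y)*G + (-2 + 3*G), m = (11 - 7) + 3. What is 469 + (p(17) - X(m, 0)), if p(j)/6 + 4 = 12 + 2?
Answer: 531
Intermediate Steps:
m = 7 (m = 4 + 3 = 7)
p(j) = 60 (p(j) = -24 + 6*(12 + 2) = -24 + 6*14 = -24 + 84 = 60)
X(Y, G) = -2 + 3*G + G*Y**2 (X(Y, G) = Y**2*G + (-2 + 3*G) = G*Y**2 + (-2 + 3*G) = -2 + 3*G + G*Y**2)
469 + (p(17) - X(m, 0)) = 469 + (60 - (-2 + 3*0 + 0*7**2)) = 469 + (60 - (-2 + 0 + 0*49)) = 469 + (60 - (-2 + 0 + 0)) = 469 + (60 - 1*(-2)) = 469 + (60 + 2) = 469 + 62 = 531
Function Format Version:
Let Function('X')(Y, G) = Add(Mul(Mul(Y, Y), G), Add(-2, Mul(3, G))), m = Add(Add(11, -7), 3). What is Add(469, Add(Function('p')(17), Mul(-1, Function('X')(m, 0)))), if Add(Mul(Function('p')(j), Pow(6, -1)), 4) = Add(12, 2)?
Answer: 531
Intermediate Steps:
m = 7 (m = Add(4, 3) = 7)
Function('p')(j) = 60 (Function('p')(j) = Add(-24, Mul(6, Add(12, 2))) = Add(-24, Mul(6, 14)) = Add(-24, 84) = 60)
Function('X')(Y, G) = Add(-2, Mul(3, G), Mul(G, Pow(Y, 2))) (Function('X')(Y, G) = Add(Mul(Pow(Y, 2), G), Add(-2, Mul(3, G))) = Add(Mul(G, Pow(Y, 2)), Add(-2, Mul(3, G))) = Add(-2, Mul(3, G), Mul(G, Pow(Y, 2))))
Add(469, Add(Function('p')(17), Mul(-1, Function('X')(m, 0)))) = Add(469, Add(60, Mul(-1, Add(-2, Mul(3, 0), Mul(0, Pow(7, 2)))))) = Add(469, Add(60, Mul(-1, Add(-2, 0, Mul(0, 49))))) = Add(469, Add(60, Mul(-1, Add(-2, 0, 0)))) = Add(469, Add(60, Mul(-1, -2))) = Add(469, Add(60, 2)) = Add(469, 62) = 531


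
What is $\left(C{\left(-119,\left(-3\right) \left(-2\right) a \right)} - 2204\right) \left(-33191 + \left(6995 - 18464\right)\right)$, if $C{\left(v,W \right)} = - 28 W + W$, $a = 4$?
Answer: $127370320$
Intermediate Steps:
$C{\left(v,W \right)} = - 27 W$
$\left(C{\left(-119,\left(-3\right) \left(-2\right) a \right)} - 2204\right) \left(-33191 + \left(6995 - 18464\right)\right) = \left(- 27 \left(-3\right) \left(-2\right) 4 - 2204\right) \left(-33191 + \left(6995 - 18464\right)\right) = \left(- 27 \cdot 6 \cdot 4 - 2204\right) \left(-33191 + \left(6995 - 18464\right)\right) = \left(\left(-27\right) 24 - 2204\right) \left(-33191 - 11469\right) = \left(-648 - 2204\right) \left(-44660\right) = \left(-2852\right) \left(-44660\right) = 127370320$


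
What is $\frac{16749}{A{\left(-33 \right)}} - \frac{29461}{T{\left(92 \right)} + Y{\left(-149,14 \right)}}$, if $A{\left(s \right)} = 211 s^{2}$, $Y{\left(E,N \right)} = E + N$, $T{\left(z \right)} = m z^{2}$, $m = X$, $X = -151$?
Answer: $\frac{3130897130}{32633698669} \approx 0.095941$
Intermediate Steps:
$m = -151$
$T{\left(z \right)} = - 151 z^{2}$
$\frac{16749}{A{\left(-33 \right)}} - \frac{29461}{T{\left(92 \right)} + Y{\left(-149,14 \right)}} = \frac{16749}{211 \left(-33\right)^{2}} - \frac{29461}{- 151 \cdot 92^{2} + \left(-149 + 14\right)} = \frac{16749}{211 \cdot 1089} - \frac{29461}{\left(-151\right) 8464 - 135} = \frac{16749}{229779} - \frac{29461}{-1278064 - 135} = 16749 \cdot \frac{1}{229779} - \frac{29461}{-1278199} = \frac{1861}{25531} - - \frac{29461}{1278199} = \frac{1861}{25531} + \frac{29461}{1278199} = \frac{3130897130}{32633698669}$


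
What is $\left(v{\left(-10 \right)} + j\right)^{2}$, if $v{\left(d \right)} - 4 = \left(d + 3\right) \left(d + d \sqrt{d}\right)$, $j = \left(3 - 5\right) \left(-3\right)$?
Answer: $-42600 + 11200 i \sqrt{10} \approx -42600.0 + 35418.0 i$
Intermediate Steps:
$j = 6$ ($j = \left(-2\right) \left(-3\right) = 6$)
$v{\left(d \right)} = 4 + \left(3 + d\right) \left(d + d^{\frac{3}{2}}\right)$ ($v{\left(d \right)} = 4 + \left(d + 3\right) \left(d + d \sqrt{d}\right) = 4 + \left(3 + d\right) \left(d + d^{\frac{3}{2}}\right)$)
$\left(v{\left(-10 \right)} + j\right)^{2} = \left(\left(4 + \left(-10\right)^{2} + \left(-10\right)^{\frac{5}{2}} + 3 \left(-10\right) + 3 \left(-10\right)^{\frac{3}{2}}\right) + 6\right)^{2} = \left(\left(4 + 100 + 100 i \sqrt{10} - 30 + 3 \left(- 10 i \sqrt{10}\right)\right) + 6\right)^{2} = \left(\left(4 + 100 + 100 i \sqrt{10} - 30 - 30 i \sqrt{10}\right) + 6\right)^{2} = \left(\left(74 + 70 i \sqrt{10}\right) + 6\right)^{2} = \left(80 + 70 i \sqrt{10}\right)^{2}$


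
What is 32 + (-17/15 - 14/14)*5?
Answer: 64/3 ≈ 21.333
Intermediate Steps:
32 + (-17/15 - 14/14)*5 = 32 + (-17*1/15 - 14*1/14)*5 = 32 + (-17/15 - 1)*5 = 32 - 32/15*5 = 32 - 32/3 = 64/3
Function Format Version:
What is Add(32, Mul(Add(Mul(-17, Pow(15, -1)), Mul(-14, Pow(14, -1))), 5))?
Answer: Rational(64, 3) ≈ 21.333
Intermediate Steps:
Add(32, Mul(Add(Mul(-17, Pow(15, -1)), Mul(-14, Pow(14, -1))), 5)) = Add(32, Mul(Add(Mul(-17, Rational(1, 15)), Mul(-14, Rational(1, 14))), 5)) = Add(32, Mul(Add(Rational(-17, 15), -1), 5)) = Add(32, Mul(Rational(-32, 15), 5)) = Add(32, Rational(-32, 3)) = Rational(64, 3)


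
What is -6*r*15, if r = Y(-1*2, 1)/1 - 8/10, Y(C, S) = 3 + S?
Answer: -288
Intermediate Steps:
r = 16/5 (r = (3 + 1)/1 - 8/10 = 4*1 - 8*⅒ = 4 - ⅘ = 16/5 ≈ 3.2000)
-6*r*15 = -6*16/5*15 = -96/5*15 = -288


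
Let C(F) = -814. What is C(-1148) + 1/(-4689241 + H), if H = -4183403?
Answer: -7222332217/8872644 ≈ -814.00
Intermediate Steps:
C(-1148) + 1/(-4689241 + H) = -814 + 1/(-4689241 - 4183403) = -814 + 1/(-8872644) = -814 - 1/8872644 = -7222332217/8872644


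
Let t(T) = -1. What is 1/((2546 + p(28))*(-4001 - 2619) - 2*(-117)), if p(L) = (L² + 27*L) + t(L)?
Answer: -1/27042466 ≈ -3.6979e-8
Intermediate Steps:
p(L) = -1 + L² + 27*L (p(L) = (L² + 27*L) - 1 = -1 + L² + 27*L)
1/((2546 + p(28))*(-4001 - 2619) - 2*(-117)) = 1/((2546 + (-1 + 28² + 27*28))*(-4001 - 2619) - 2*(-117)) = 1/((2546 + (-1 + 784 + 756))*(-6620) + 234) = 1/((2546 + 1539)*(-6620) + 234) = 1/(4085*(-6620) + 234) = 1/(-27042700 + 234) = 1/(-27042466) = -1/27042466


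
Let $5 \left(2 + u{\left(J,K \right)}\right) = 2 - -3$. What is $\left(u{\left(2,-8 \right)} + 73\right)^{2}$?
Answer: $5184$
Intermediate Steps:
$u{\left(J,K \right)} = -1$ ($u{\left(J,K \right)} = -2 + \frac{2 - -3}{5} = -2 + \frac{2 + 3}{5} = -2 + \frac{1}{5} \cdot 5 = -2 + 1 = -1$)
$\left(u{\left(2,-8 \right)} + 73\right)^{2} = \left(-1 + 73\right)^{2} = 72^{2} = 5184$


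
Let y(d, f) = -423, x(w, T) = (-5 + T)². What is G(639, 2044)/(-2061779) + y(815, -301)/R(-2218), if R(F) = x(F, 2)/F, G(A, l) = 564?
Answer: 214932213070/2061779 ≈ 1.0425e+5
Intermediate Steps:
R(F) = 9/F (R(F) = (-5 + 2)²/F = (-3)²/F = 9/F)
G(639, 2044)/(-2061779) + y(815, -301)/R(-2218) = 564/(-2061779) - 423/(9/(-2218)) = 564*(-1/2061779) - 423/(9*(-1/2218)) = -564/2061779 - 423/(-9/2218) = -564/2061779 - 423*(-2218/9) = -564/2061779 + 104246 = 214932213070/2061779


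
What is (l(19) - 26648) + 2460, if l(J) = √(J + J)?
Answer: -24188 + √38 ≈ -24182.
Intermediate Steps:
l(J) = √2*√J (l(J) = √(2*J) = √2*√J)
(l(19) - 26648) + 2460 = (√2*√19 - 26648) + 2460 = (√38 - 26648) + 2460 = (-26648 + √38) + 2460 = -24188 + √38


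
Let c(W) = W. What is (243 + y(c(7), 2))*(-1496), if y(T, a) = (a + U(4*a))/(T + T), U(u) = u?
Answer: -2552176/7 ≈ -3.6460e+5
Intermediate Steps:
y(T, a) = 5*a/(2*T) (y(T, a) = (a + 4*a)/(T + T) = (5*a)/((2*T)) = (5*a)*(1/(2*T)) = 5*a/(2*T))
(243 + y(c(7), 2))*(-1496) = (243 + (5/2)*2/7)*(-1496) = (243 + (5/2)*2*(⅐))*(-1496) = (243 + 5/7)*(-1496) = (1706/7)*(-1496) = -2552176/7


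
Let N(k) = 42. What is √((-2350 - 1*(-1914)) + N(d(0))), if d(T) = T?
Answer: I*√394 ≈ 19.849*I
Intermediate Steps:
√((-2350 - 1*(-1914)) + N(d(0))) = √((-2350 - 1*(-1914)) + 42) = √((-2350 + 1914) + 42) = √(-436 + 42) = √(-394) = I*√394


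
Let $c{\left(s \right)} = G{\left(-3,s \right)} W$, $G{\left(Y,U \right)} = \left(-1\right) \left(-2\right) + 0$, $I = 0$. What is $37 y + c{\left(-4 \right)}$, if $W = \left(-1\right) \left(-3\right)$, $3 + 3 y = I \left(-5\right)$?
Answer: $-31$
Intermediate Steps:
$y = -1$ ($y = -1 + \frac{0 \left(-5\right)}{3} = -1 + \frac{1}{3} \cdot 0 = -1 + 0 = -1$)
$W = 3$
$G{\left(Y,U \right)} = 2$ ($G{\left(Y,U \right)} = 2 + 0 = 2$)
$c{\left(s \right)} = 6$ ($c{\left(s \right)} = 2 \cdot 3 = 6$)
$37 y + c{\left(-4 \right)} = 37 \left(-1\right) + 6 = -37 + 6 = -31$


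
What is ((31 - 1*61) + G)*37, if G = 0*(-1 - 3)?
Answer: -1110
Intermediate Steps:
G = 0 (G = 0*(-4) = 0)
((31 - 1*61) + G)*37 = ((31 - 1*61) + 0)*37 = ((31 - 61) + 0)*37 = (-30 + 0)*37 = -30*37 = -1110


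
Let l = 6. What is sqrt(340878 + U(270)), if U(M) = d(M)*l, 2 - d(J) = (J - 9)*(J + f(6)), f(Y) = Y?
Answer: I*sqrt(91326) ≈ 302.2*I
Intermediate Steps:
d(J) = 2 - (-9 + J)*(6 + J) (d(J) = 2 - (J - 9)*(J + 6) = 2 - (-9 + J)*(6 + J))
U(M) = 336 - 6*M**2 + 18*M (U(M) = (56 - M**2 + 3*M)*6 = 336 - 6*M**2 + 18*M)
sqrt(340878 + U(270)) = sqrt(340878 + (336 - 6*270**2 + 18*270)) = sqrt(340878 + (336 - 6*72900 + 4860)) = sqrt(340878 + (336 - 437400 + 4860)) = sqrt(340878 - 432204) = sqrt(-91326) = I*sqrt(91326)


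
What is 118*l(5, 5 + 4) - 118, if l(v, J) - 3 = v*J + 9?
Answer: 6608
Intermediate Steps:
l(v, J) = 12 + J*v (l(v, J) = 3 + (v*J + 9) = 3 + (J*v + 9) = 3 + (9 + J*v) = 12 + J*v)
118*l(5, 5 + 4) - 118 = 118*(12 + (5 + 4)*5) - 118 = 118*(12 + 9*5) - 118 = 118*(12 + 45) - 118 = 118*57 - 118 = 6726 - 118 = 6608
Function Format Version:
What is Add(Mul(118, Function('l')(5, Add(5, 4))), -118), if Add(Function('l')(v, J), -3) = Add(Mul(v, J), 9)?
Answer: 6608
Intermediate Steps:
Function('l')(v, J) = Add(12, Mul(J, v)) (Function('l')(v, J) = Add(3, Add(Mul(v, J), 9)) = Add(3, Add(Mul(J, v), 9)) = Add(3, Add(9, Mul(J, v))) = Add(12, Mul(J, v)))
Add(Mul(118, Function('l')(5, Add(5, 4))), -118) = Add(Mul(118, Add(12, Mul(Add(5, 4), 5))), -118) = Add(Mul(118, Add(12, Mul(9, 5))), -118) = Add(Mul(118, Add(12, 45)), -118) = Add(Mul(118, 57), -118) = Add(6726, -118) = 6608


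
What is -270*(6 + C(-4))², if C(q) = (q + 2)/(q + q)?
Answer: -84375/8 ≈ -10547.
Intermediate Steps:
C(q) = (2 + q)/(2*q) (C(q) = (2 + q)/((2*q)) = (2 + q)*(1/(2*q)) = (2 + q)/(2*q))
-270*(6 + C(-4))² = -270*(6 + (½)*(2 - 4)/(-4))² = -270*(6 + (½)*(-¼)*(-2))² = -270*(6 + ¼)² = -270*(25/4)² = -270*625/16 = -84375/8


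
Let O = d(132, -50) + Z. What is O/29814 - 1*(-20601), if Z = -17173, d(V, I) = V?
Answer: 614181173/29814 ≈ 20600.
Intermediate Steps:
O = -17041 (O = 132 - 17173 = -17041)
O/29814 - 1*(-20601) = -17041/29814 - 1*(-20601) = -17041*1/29814 + 20601 = -17041/29814 + 20601 = 614181173/29814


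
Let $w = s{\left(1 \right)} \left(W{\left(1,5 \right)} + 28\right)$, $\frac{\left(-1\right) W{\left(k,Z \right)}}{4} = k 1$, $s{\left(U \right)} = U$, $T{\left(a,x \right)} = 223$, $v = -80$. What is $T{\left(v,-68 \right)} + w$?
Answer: $247$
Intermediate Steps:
$W{\left(k,Z \right)} = - 4 k$ ($W{\left(k,Z \right)} = - 4 k 1 = - 4 k$)
$w = 24$ ($w = 1 \left(\left(-4\right) 1 + 28\right) = 1 \left(-4 + 28\right) = 1 \cdot 24 = 24$)
$T{\left(v,-68 \right)} + w = 223 + 24 = 247$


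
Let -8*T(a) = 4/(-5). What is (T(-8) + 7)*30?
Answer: 213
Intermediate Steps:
T(a) = 1/10 (T(a) = -1/(2*(-5)) = -(-1)/(2*5) = -1/8*(-4/5) = 1/10)
(T(-8) + 7)*30 = (1/10 + 7)*30 = (71/10)*30 = 213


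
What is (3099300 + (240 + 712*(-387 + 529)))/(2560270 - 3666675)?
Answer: -3200644/1106405 ≈ -2.8928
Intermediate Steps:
(3099300 + (240 + 712*(-387 + 529)))/(2560270 - 3666675) = (3099300 + (240 + 712*142))/(-1106405) = (3099300 + (240 + 101104))*(-1/1106405) = (3099300 + 101344)*(-1/1106405) = 3200644*(-1/1106405) = -3200644/1106405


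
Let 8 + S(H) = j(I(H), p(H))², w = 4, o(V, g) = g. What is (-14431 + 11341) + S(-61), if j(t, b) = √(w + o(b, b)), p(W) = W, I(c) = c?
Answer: -3155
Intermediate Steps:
j(t, b) = √(4 + b)
S(H) = -4 + H (S(H) = -8 + (√(4 + H))² = -8 + (4 + H) = -4 + H)
(-14431 + 11341) + S(-61) = (-14431 + 11341) + (-4 - 61) = -3090 - 65 = -3155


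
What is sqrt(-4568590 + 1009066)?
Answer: 2*I*sqrt(889881) ≈ 1886.7*I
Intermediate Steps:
sqrt(-4568590 + 1009066) = sqrt(-3559524) = 2*I*sqrt(889881)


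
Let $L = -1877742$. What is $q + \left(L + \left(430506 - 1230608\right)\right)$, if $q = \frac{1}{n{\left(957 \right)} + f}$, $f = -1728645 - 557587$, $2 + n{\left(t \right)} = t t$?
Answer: $- \frac{3669677249941}{1370385} \approx -2.6778 \cdot 10^{6}$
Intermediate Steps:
$n{\left(t \right)} = -2 + t^{2}$ ($n{\left(t \right)} = -2 + t t = -2 + t^{2}$)
$f = -2286232$ ($f = -1728645 - 557587 = -2286232$)
$q = - \frac{1}{1370385}$ ($q = \frac{1}{\left(-2 + 957^{2}\right) - 2286232} = \frac{1}{\left(-2 + 915849\right) - 2286232} = \frac{1}{915847 - 2286232} = \frac{1}{-1370385} = - \frac{1}{1370385} \approx -7.2972 \cdot 10^{-7}$)
$q + \left(L + \left(430506 - 1230608\right)\right) = - \frac{1}{1370385} + \left(-1877742 + \left(430506 - 1230608\right)\right) = - \frac{1}{1370385} - 2677844 = - \frac{3669677249941}{1370385}$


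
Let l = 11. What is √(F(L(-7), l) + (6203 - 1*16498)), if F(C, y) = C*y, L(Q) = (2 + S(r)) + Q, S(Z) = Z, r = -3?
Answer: I*√10383 ≈ 101.9*I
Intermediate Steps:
L(Q) = -1 + Q (L(Q) = (2 - 3) + Q = -1 + Q)
√(F(L(-7), l) + (6203 - 1*16498)) = √((-1 - 7)*11 + (6203 - 1*16498)) = √(-8*11 + (6203 - 16498)) = √(-88 - 10295) = √(-10383) = I*√10383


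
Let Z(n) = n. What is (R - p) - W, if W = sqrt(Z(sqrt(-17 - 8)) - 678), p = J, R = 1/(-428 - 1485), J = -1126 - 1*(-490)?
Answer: 1216667/1913 - sqrt(-678 + 5*I) ≈ 635.9 - 26.039*I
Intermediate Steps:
J = -636 (J = -1126 + 490 = -636)
R = -1/1913 (R = 1/(-1913) = -1/1913 ≈ -0.00052274)
p = -636
W = sqrt(-678 + 5*I) (W = sqrt(sqrt(-17 - 8) - 678) = sqrt(sqrt(-25) - 678) = sqrt(5*I - 678) = sqrt(-678 + 5*I) ≈ 0.09601 + 26.039*I)
(R - p) - W = (-1/1913 - 1*(-636)) - sqrt(-678 + 5*I) = (-1/1913 + 636) - sqrt(-678 + 5*I) = 1216667/1913 - sqrt(-678 + 5*I)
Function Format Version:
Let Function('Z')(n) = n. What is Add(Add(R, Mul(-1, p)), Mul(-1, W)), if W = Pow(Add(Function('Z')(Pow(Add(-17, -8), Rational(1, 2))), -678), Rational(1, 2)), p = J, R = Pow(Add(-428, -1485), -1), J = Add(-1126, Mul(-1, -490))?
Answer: Add(Rational(1216667, 1913), Mul(-1, Pow(Add(-678, Mul(5, I)), Rational(1, 2)))) ≈ Add(635.90, Mul(-26.039, I))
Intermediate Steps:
J = -636 (J = Add(-1126, 490) = -636)
R = Rational(-1, 1913) (R = Pow(-1913, -1) = Rational(-1, 1913) ≈ -0.00052274)
p = -636
W = Pow(Add(-678, Mul(5, I)), Rational(1, 2)) (W = Pow(Add(Pow(Add(-17, -8), Rational(1, 2)), -678), Rational(1, 2)) = Pow(Add(Pow(-25, Rational(1, 2)), -678), Rational(1, 2)) = Pow(Add(Mul(5, I), -678), Rational(1, 2)) = Pow(Add(-678, Mul(5, I)), Rational(1, 2)) ≈ Add(0.09601, Mul(26.039, I)))
Add(Add(R, Mul(-1, p)), Mul(-1, W)) = Add(Add(Rational(-1, 1913), Mul(-1, -636)), Mul(-1, Pow(Add(-678, Mul(5, I)), Rational(1, 2)))) = Add(Add(Rational(-1, 1913), 636), Mul(-1, Pow(Add(-678, Mul(5, I)), Rational(1, 2)))) = Add(Rational(1216667, 1913), Mul(-1, Pow(Add(-678, Mul(5, I)), Rational(1, 2))))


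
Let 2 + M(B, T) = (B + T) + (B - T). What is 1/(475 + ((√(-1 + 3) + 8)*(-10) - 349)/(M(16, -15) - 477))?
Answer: 47550519/22632132158 - 2235*√2/22632132158 ≈ 0.0021009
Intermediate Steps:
M(B, T) = -2 + 2*B (M(B, T) = -2 + ((B + T) + (B - T)) = -2 + 2*B)
1/(475 + ((√(-1 + 3) + 8)*(-10) - 349)/(M(16, -15) - 477)) = 1/(475 + ((√(-1 + 3) + 8)*(-10) - 349)/((-2 + 2*16) - 477)) = 1/(475 + ((√2 + 8)*(-10) - 349)/((-2 + 32) - 477)) = 1/(475 + ((8 + √2)*(-10) - 349)/(30 - 477)) = 1/(475 + ((-80 - 10*√2) - 349)/(-447)) = 1/(475 + (-429 - 10*√2)*(-1/447)) = 1/(475 + (143/149 + 10*√2/447)) = 1/(70918/149 + 10*√2/447)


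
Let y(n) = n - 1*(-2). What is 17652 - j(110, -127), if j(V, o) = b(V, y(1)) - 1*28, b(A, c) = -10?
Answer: 17690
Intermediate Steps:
y(n) = 2 + n (y(n) = n + 2 = 2 + n)
j(V, o) = -38 (j(V, o) = -10 - 1*28 = -10 - 28 = -38)
17652 - j(110, -127) = 17652 - 1*(-38) = 17652 + 38 = 17690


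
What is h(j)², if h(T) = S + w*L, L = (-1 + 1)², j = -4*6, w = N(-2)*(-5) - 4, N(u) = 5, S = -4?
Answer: 16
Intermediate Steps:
w = -29 (w = 5*(-5) - 4 = -25 - 4 = -29)
j = -24
L = 0 (L = 0² = 0)
h(T) = -4 (h(T) = -4 - 29*0 = -4 + 0 = -4)
h(j)² = (-4)² = 16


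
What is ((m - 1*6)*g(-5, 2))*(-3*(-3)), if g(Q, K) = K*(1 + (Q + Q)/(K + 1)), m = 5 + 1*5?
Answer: -168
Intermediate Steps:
m = 10 (m = 5 + 5 = 10)
g(Q, K) = K*(1 + 2*Q/(1 + K)) (g(Q, K) = K*(1 + (2*Q)/(1 + K)) = K*(1 + 2*Q/(1 + K)))
((m - 1*6)*g(-5, 2))*(-3*(-3)) = ((10 - 1*6)*(2*(1 + 2 + 2*(-5))/(1 + 2)))*(-3*(-3)) = ((10 - 6)*(2*(1 + 2 - 10)/3))*9 = (4*(2*(⅓)*(-7)))*9 = (4*(-14/3))*9 = -56/3*9 = -168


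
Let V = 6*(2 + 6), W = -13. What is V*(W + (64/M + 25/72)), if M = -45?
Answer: -3378/5 ≈ -675.60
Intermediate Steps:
V = 48 (V = 6*8 = 48)
V*(W + (64/M + 25/72)) = 48*(-13 + (64/(-45) + 25/72)) = 48*(-13 + (64*(-1/45) + 25*(1/72))) = 48*(-13 + (-64/45 + 25/72)) = 48*(-13 - 43/40) = 48*(-563/40) = -3378/5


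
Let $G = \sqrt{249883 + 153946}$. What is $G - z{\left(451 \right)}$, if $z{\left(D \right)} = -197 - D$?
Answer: $648 + \sqrt{403829} \approx 1283.5$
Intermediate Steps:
$G = \sqrt{403829} \approx 635.48$
$G - z{\left(451 \right)} = \sqrt{403829} - \left(-197 - 451\right) = \sqrt{403829} - -648 = \sqrt{403829} + 648 = 648 + \sqrt{403829}$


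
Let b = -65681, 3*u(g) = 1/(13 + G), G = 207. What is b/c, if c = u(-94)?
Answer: -43349460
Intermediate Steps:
u(g) = 1/660 (u(g) = 1/(3*(13 + 207)) = (⅓)/220 = (⅓)*(1/220) = 1/660)
c = 1/660 ≈ 0.0015152
b/c = -65681/1/660 = -65681*660 = -43349460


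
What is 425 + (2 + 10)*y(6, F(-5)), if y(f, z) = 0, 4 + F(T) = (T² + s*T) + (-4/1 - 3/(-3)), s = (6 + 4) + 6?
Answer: 425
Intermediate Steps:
s = 16 (s = 10 + 6 = 16)
F(T) = -7 + T² + 16*T (F(T) = -4 + ((T² + 16*T) + (-4/1 - 3/(-3))) = -4 + ((T² + 16*T) + (-4*1 - 3*(-⅓))) = -4 + ((T² + 16*T) + (-4 + 1)) = -4 + ((T² + 16*T) - 3) = -4 + (-3 + T² + 16*T) = -7 + T² + 16*T)
425 + (2 + 10)*y(6, F(-5)) = 425 + (2 + 10)*0 = 425 + 12*0 = 425 + 0 = 425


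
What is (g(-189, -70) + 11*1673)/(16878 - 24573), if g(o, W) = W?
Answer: -679/285 ≈ -2.3825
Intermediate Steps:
(g(-189, -70) + 11*1673)/(16878 - 24573) = (-70 + 11*1673)/(16878 - 24573) = (-70 + 18403)/(-7695) = 18333*(-1/7695) = -679/285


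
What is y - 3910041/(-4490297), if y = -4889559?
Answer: -21955568198982/4490297 ≈ -4.8896e+6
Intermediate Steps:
y - 3910041/(-4490297) = -4889559 - 3910041/(-4490297) = -4889559 - 3910041*(-1)/4490297 = -4889559 - 1*(-3910041/4490297) = -4889559 + 3910041/4490297 = -21955568198982/4490297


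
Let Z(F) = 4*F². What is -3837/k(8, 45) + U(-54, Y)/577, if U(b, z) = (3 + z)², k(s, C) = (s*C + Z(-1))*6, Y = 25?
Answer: -167231/420056 ≈ -0.39812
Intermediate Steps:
k(s, C) = 24 + 6*C*s (k(s, C) = (s*C + 4*(-1)²)*6 = (C*s + 4*1)*6 = (C*s + 4)*6 = (4 + C*s)*6 = 24 + 6*C*s)
-3837/k(8, 45) + U(-54, Y)/577 = -3837/(24 + 6*45*8) + (3 + 25)²/577 = -3837/(24 + 2160) + 28²*(1/577) = -3837/2184 + 784*(1/577) = -3837*1/2184 + 784/577 = -1279/728 + 784/577 = -167231/420056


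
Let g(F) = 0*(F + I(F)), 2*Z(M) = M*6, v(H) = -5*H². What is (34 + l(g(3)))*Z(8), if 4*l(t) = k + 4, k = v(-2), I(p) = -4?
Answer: 720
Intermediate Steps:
Z(M) = 3*M (Z(M) = (M*6)/2 = (6*M)/2 = 3*M)
k = -20 (k = -5*(-2)² = -5*4 = -20)
g(F) = 0 (g(F) = 0*(F - 4) = 0*(-4 + F) = 0)
l(t) = -4 (l(t) = (-20 + 4)/4 = (¼)*(-16) = -4)
(34 + l(g(3)))*Z(8) = (34 - 4)*(3*8) = 30*24 = 720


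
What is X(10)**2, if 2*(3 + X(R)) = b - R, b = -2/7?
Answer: 3249/49 ≈ 66.306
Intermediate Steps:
b = -2/7 (b = -2*1/7 = -2/7 ≈ -0.28571)
X(R) = -22/7 - R/2 (X(R) = -3 + (-2/7 - R)/2 = -3 + (-1/7 - R/2) = -22/7 - R/2)
X(10)**2 = (-22/7 - 1/2*10)**2 = (-22/7 - 5)**2 = (-57/7)**2 = 3249/49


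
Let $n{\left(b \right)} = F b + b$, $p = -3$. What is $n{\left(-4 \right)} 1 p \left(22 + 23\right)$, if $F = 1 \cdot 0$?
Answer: $540$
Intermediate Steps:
$F = 0$
$n{\left(b \right)} = b$ ($n{\left(b \right)} = 0 b + b = 0 + b = b$)
$n{\left(-4 \right)} 1 p \left(22 + 23\right) = \left(-4\right) 1 \left(-3\right) \left(22 + 23\right) = \left(-4\right) \left(-3\right) 45 = 12 \cdot 45 = 540$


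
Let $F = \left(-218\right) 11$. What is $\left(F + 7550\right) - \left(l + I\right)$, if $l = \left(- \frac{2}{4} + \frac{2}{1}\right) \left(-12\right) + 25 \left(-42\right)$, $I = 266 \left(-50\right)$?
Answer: $19520$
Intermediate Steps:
$I = -13300$
$F = -2398$
$l = -1068$ ($l = \left(\left(-2\right) \frac{1}{4} + 2 \cdot 1\right) \left(-12\right) - 1050 = \left(- \frac{1}{2} + 2\right) \left(-12\right) - 1050 = \frac{3}{2} \left(-12\right) - 1050 = -18 - 1050 = -1068$)
$\left(F + 7550\right) - \left(l + I\right) = \left(-2398 + 7550\right) - \left(-1068 - 13300\right) = 5152 - -14368 = 5152 + 14368 = 19520$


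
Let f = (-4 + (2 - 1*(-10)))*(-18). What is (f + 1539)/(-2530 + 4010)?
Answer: 279/296 ≈ 0.94257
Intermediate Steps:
f = -144 (f = (-4 + (2 + 10))*(-18) = (-4 + 12)*(-18) = 8*(-18) = -144)
(f + 1539)/(-2530 + 4010) = (-144 + 1539)/(-2530 + 4010) = 1395/1480 = 1395*(1/1480) = 279/296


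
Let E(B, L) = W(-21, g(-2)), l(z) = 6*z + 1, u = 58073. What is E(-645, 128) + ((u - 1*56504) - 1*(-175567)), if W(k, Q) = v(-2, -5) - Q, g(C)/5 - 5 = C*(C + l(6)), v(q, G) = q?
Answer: 177459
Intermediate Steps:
l(z) = 1 + 6*z
g(C) = 25 + 5*C*(37 + C) (g(C) = 25 + 5*(C*(C + (1 + 6*6))) = 25 + 5*(C*(C + (1 + 36))) = 25 + 5*(C*(C + 37)) = 25 + 5*(C*(37 + C)) = 25 + 5*C*(37 + C))
W(k, Q) = -2 - Q
E(B, L) = 323 (E(B, L) = -2 - (25 + 5*(-2)**2 + 185*(-2)) = -2 - (25 + 5*4 - 370) = -2 - (25 + 20 - 370) = -2 - 1*(-325) = -2 + 325 = 323)
E(-645, 128) + ((u - 1*56504) - 1*(-175567)) = 323 + ((58073 - 1*56504) - 1*(-175567)) = 323 + ((58073 - 56504) + 175567) = 323 + (1569 + 175567) = 323 + 177136 = 177459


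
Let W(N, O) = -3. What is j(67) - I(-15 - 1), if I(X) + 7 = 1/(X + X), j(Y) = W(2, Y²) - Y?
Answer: -2015/32 ≈ -62.969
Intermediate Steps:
j(Y) = -3 - Y
I(X) = -7 + 1/(2*X) (I(X) = -7 + 1/(X + X) = -7 + 1/(2*X))
j(67) - I(-15 - 1) = (-3 - 1*67) - (-7 + 1/(2*(-15 - 1))) = (-3 - 67) - (-7 + (½)/(-16)) = -70 - (-7 + (½)*(-1/16)) = -70 - (-7 - 1/32) = -70 - 1*(-225/32) = -70 + 225/32 = -2015/32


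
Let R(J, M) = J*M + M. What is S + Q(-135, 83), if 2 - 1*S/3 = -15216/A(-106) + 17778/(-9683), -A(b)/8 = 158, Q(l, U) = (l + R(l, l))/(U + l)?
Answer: -14713571427/39777764 ≈ -369.89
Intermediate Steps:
R(J, M) = M + J*M
Q(l, U) = (l + l*(1 + l))/(U + l)
A(b) = -1264 (A(b) = -8*158 = -1264)
S = -18822471/764957 (S = 6 - 3*(-15216/(-1264) + 17778/(-9683)) = 6 - 3*(-15216*(-1/1264) + 17778*(-1/9683)) = 6 - 3*(951/79 - 17778/9683) = 6 - 3*7804071/764957 = 6 - 23412213/764957 = -18822471/764957 ≈ -24.606)
S + Q(-135, 83) = -18822471/764957 - 135*(2 - 135)/(83 - 135) = -18822471/764957 - 135*(-133)/(-52) = -18822471/764957 - 135*(-1/52)*(-133) = -18822471/764957 - 17955/52 = -14713571427/39777764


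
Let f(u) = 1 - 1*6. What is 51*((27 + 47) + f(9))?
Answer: 3519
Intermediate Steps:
f(u) = -5 (f(u) = 1 - 6 = -5)
51*((27 + 47) + f(9)) = 51*((27 + 47) - 5) = 51*(74 - 5) = 51*69 = 3519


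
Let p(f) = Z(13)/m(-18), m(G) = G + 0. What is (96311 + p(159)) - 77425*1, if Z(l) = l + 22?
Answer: 339913/18 ≈ 18884.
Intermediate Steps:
m(G) = G
Z(l) = 22 + l
p(f) = -35/18 (p(f) = (22 + 13)/(-18) = 35*(-1/18) = -35/18)
(96311 + p(159)) - 77425*1 = (96311 - 35/18) - 77425*1 = 1733563/18 - 77425 = 339913/18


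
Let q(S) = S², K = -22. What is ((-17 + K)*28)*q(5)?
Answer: -27300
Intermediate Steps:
((-17 + K)*28)*q(5) = ((-17 - 22)*28)*5² = -39*28*25 = -1092*25 = -27300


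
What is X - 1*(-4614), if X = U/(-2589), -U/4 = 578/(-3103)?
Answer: 37067337226/8033667 ≈ 4614.0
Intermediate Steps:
U = 2312/3103 (U = -2312/(-3103) = -2312*(-1)/3103 = -4*(-578/3103) = 2312/3103 ≈ 0.74509)
X = -2312/8033667 (X = (2312/3103)/(-2589) = (2312/3103)*(-1/2589) = -2312/8033667 ≈ -0.00028779)
X - 1*(-4614) = -2312/8033667 - 1*(-4614) = -2312/8033667 + 4614 = 37067337226/8033667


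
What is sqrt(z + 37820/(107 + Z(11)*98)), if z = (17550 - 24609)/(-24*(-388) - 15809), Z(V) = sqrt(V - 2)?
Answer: sqrt(647539271913103)/2605297 ≈ 9.7673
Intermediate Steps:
Z(V) = sqrt(-2 + V)
z = 7059/6497 (z = -7059/(9312 - 15809) = -7059/(-6497) = -7059*(-1/6497) = 7059/6497 ≈ 1.0865)
sqrt(z + 37820/(107 + Z(11)*98)) = sqrt(7059/6497 + 37820/(107 + sqrt(-2 + 11)*98)) = sqrt(7059/6497 + 37820/(107 + sqrt(9)*98)) = sqrt(7059/6497 + 37820/(107 + 3*98)) = sqrt(7059/6497 + 37820/(107 + 294)) = sqrt(7059/6497 + 37820/401) = sqrt(248547199/2605297) = sqrt(647539271913103)/2605297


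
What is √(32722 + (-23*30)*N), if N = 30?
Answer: √12022 ≈ 109.64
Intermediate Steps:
√(32722 + (-23*30)*N) = √(32722 - 23*30*30) = √(32722 - 690*30) = √(32722 - 20700) = √12022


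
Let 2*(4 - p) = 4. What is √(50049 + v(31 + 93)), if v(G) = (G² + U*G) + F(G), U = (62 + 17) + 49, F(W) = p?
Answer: √81299 ≈ 285.13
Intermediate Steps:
p = 2 (p = 4 - ½*4 = 4 - 2 = 2)
F(W) = 2
U = 128 (U = 79 + 49 = 128)
v(G) = 2 + G² + 128*G (v(G) = (G² + 128*G) + 2 = 2 + G² + 128*G)
√(50049 + v(31 + 93)) = √(50049 + (2 + (31 + 93)² + 128*(31 + 93))) = √(50049 + (2 + 124² + 128*124)) = √(50049 + (2 + 15376 + 15872)) = √(50049 + 31250) = √81299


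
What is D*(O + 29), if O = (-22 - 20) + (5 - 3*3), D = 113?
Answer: -1921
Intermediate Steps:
O = -46 (O = -42 + (5 - 9) = -42 - 4 = -46)
D*(O + 29) = 113*(-46 + 29) = 113*(-17) = -1921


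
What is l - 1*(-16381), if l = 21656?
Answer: 38037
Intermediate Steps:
l - 1*(-16381) = 21656 - 1*(-16381) = 21656 + 16381 = 38037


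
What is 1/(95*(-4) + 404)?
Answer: 1/24 ≈ 0.041667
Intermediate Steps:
1/(95*(-4) + 404) = 1/(-380 + 404) = 1/24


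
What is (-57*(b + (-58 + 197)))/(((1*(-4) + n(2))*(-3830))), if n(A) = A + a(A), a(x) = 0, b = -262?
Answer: 7011/7660 ≈ 0.91527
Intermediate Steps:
n(A) = A (n(A) = A + 0 = A)
(-57*(b + (-58 + 197)))/(((1*(-4) + n(2))*(-3830))) = (-57*(-262 + (-58 + 197)))/(((1*(-4) + 2)*(-3830))) = (-57*(-262 + 139))/(((-4 + 2)*(-3830))) = (-57*(-123))/((-2*(-3830))) = 7011/7660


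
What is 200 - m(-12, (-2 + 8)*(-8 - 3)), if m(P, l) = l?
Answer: 266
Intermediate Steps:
200 - m(-12, (-2 + 8)*(-8 - 3)) = 200 - (-2 + 8)*(-8 - 3) = 200 - 6*(-11) = 200 - 1*(-66) = 200 + 66 = 266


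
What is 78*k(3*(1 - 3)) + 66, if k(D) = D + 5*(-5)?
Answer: -2352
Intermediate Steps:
k(D) = -25 + D (k(D) = D - 25 = -25 + D)
78*k(3*(1 - 3)) + 66 = 78*(-25 + 3*(1 - 3)) + 66 = 78*(-25 + 3*(-2)) + 66 = 78*(-25 - 6) + 66 = 78*(-31) + 66 = -2418 + 66 = -2352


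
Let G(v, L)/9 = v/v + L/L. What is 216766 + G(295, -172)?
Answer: 216784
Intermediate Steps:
G(v, L) = 18 (G(v, L) = 9*(v/v + L/L) = 9*(1 + 1) = 9*2 = 18)
216766 + G(295, -172) = 216766 + 18 = 216784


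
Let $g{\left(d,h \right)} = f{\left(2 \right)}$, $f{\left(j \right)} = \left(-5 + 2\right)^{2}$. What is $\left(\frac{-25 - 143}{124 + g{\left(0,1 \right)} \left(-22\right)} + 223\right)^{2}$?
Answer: $\frac{69472225}{1369} \approx 50747.0$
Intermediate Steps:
$f{\left(j \right)} = 9$ ($f{\left(j \right)} = \left(-3\right)^{2} = 9$)
$g{\left(d,h \right)} = 9$
$\left(\frac{-25 - 143}{124 + g{\left(0,1 \right)} \left(-22\right)} + 223\right)^{2} = \left(\frac{-25 - 143}{124 + 9 \left(-22\right)} + 223\right)^{2} = \left(- \frac{168}{124 - 198} + 223\right)^{2} = \left(- \frac{168}{-74} + 223\right)^{2} = \left(\left(-168\right) \left(- \frac{1}{74}\right) + 223\right)^{2} = \left(\frac{84}{37} + 223\right)^{2} = \left(\frac{8335}{37}\right)^{2} = \frac{69472225}{1369}$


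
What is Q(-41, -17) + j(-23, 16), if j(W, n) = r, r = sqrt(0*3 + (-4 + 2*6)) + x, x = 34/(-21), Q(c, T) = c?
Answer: -895/21 + 2*sqrt(2) ≈ -39.791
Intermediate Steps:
x = -34/21 (x = 34*(-1/21) = -34/21 ≈ -1.6190)
r = -34/21 + 2*sqrt(2) (r = sqrt(0*3 + (-4 + 2*6)) - 34/21 = sqrt(0 + (-4 + 12)) - 34/21 = sqrt(0 + 8) - 34/21 = sqrt(8) - 34/21 = 2*sqrt(2) - 34/21 = -34/21 + 2*sqrt(2) ≈ 1.2094)
j(W, n) = -34/21 + 2*sqrt(2)
Q(-41, -17) + j(-23, 16) = -41 + (-34/21 + 2*sqrt(2)) = -895/21 + 2*sqrt(2)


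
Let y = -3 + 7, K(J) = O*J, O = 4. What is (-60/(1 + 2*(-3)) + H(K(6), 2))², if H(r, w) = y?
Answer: 256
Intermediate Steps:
K(J) = 4*J
y = 4
H(r, w) = 4
(-60/(1 + 2*(-3)) + H(K(6), 2))² = (-60/(1 + 2*(-3)) + 4)² = (-60/(1 - 6) + 4)² = (-60/(-5) + 4)² = (-60*(-⅕) + 4)² = (12 + 4)² = 16² = 256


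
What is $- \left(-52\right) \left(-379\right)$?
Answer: $-19708$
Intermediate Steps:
$- \left(-52\right) \left(-379\right) = \left(-1\right) 19708 = -19708$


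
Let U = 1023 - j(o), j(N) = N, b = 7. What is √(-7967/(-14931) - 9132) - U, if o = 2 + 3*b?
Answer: -1000 + 5*I*√9047650143/4977 ≈ -1000.0 + 95.559*I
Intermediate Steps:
o = 23 (o = 2 + 3*7 = 2 + 21 = 23)
U = 1000 (U = 1023 - 1*23 = 1023 - 23 = 1000)
√(-7967/(-14931) - 9132) - U = √(-7967/(-14931) - 9132) - 1*1000 = √(-7967*(-1/14931) - 9132) - 1000 = √(7967/14931 - 9132) - 1000 = √(-136341925/14931) - 1000 = 5*I*√9047650143/4977 - 1000 = -1000 + 5*I*√9047650143/4977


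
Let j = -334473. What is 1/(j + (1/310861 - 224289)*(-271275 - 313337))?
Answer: 310861/40760624771071483 ≈ 7.6265e-12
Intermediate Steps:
1/(j + (1/310861 - 224289)*(-271275 - 313337)) = 1/(-334473 + (1/310861 - 224289)*(-271275 - 313337)) = 1/(-334473 + (1/310861 - 224289)*(-584612)) = 1/(-334473 - 69722702828/310861*(-584612)) = 1/(-334473 + 40760728745682736/310861) = 1/(40760624771071483/310861) = 310861/40760624771071483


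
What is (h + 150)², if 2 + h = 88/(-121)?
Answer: 2624400/121 ≈ 21689.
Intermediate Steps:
h = -30/11 (h = -2 + 88/(-121) = -2 + 88*(-1/121) = -2 - 8/11 = -30/11 ≈ -2.7273)
(h + 150)² = (-30/11 + 150)² = (1620/11)² = 2624400/121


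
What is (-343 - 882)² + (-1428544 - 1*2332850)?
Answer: -2260769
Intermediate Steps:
(-343 - 882)² + (-1428544 - 1*2332850) = (-1225)² + (-1428544 - 2332850) = 1500625 - 3761394 = -2260769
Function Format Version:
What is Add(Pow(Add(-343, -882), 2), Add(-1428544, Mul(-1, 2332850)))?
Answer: -2260769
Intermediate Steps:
Add(Pow(Add(-343, -882), 2), Add(-1428544, Mul(-1, 2332850))) = Add(Pow(-1225, 2), Add(-1428544, -2332850)) = Add(1500625, -3761394) = -2260769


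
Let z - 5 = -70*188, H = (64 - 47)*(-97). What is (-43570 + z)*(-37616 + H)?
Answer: 2227307125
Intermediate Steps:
H = -1649 (H = 17*(-97) = -1649)
z = -13155 (z = 5 - 70*188 = 5 - 13160 = -13155)
(-43570 + z)*(-37616 + H) = (-43570 - 13155)*(-37616 - 1649) = -56725*(-39265) = 2227307125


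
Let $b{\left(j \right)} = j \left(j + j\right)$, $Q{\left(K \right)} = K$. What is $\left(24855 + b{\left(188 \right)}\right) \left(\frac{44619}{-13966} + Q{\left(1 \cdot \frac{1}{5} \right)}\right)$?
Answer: $- \frac{19980812047}{69830} \approx -2.8614 \cdot 10^{5}$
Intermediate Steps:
$b{\left(j \right)} = 2 j^{2}$ ($b{\left(j \right)} = j 2 j = 2 j^{2}$)
$\left(24855 + b{\left(188 \right)}\right) \left(\frac{44619}{-13966} + Q{\left(1 \cdot \frac{1}{5} \right)}\right) = \left(24855 + 2 \cdot 188^{2}\right) \left(\frac{44619}{-13966} + 1 \cdot \frac{1}{5}\right) = \left(24855 + 2 \cdot 35344\right) \left(44619 \left(- \frac{1}{13966}\right) + 1 \cdot \frac{1}{5}\right) = \left(24855 + 70688\right) \left(- \frac{44619}{13966} + \frac{1}{5}\right) = 95543 \left(- \frac{209129}{69830}\right) = - \frac{19980812047}{69830}$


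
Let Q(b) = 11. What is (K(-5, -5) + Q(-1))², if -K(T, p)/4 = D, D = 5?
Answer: 81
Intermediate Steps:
K(T, p) = -20 (K(T, p) = -4*5 = -20)
(K(-5, -5) + Q(-1))² = (-20 + 11)² = (-9)² = 81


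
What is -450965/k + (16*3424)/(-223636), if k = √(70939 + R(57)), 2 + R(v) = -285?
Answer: -13696/55909 - 450965*√17663/35326 ≈ -1696.8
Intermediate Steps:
R(v) = -287 (R(v) = -2 - 285 = -287)
k = 2*√17663 (k = √(70939 - 287) = √70652 = 2*√17663 ≈ 265.80)
-450965/k + (16*3424)/(-223636) = -450965*√17663/35326 + (16*3424)/(-223636) = -450965*√17663/35326 + 54784*(-1/223636) = -450965*√17663/35326 - 13696/55909 = -13696/55909 - 450965*√17663/35326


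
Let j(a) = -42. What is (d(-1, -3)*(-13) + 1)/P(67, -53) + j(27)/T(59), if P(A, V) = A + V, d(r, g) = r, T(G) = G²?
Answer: 3439/3481 ≈ 0.98793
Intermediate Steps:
(d(-1, -3)*(-13) + 1)/P(67, -53) + j(27)/T(59) = (-1*(-13) + 1)/(67 - 53) - 42/(59²) = (13 + 1)/14 - 42/3481 = 14*(1/14) - 42*1/3481 = 1 - 42/3481 = 3439/3481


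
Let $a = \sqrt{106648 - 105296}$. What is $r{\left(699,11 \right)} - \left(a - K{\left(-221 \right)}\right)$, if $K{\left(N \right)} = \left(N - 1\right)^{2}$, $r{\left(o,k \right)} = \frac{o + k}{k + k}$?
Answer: $\frac{542479}{11} - 26 \sqrt{2} \approx 49280.0$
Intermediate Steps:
$a = 26 \sqrt{2}$ ($a = \sqrt{1352} = 26 \sqrt{2} \approx 36.77$)
$r{\left(o,k \right)} = \frac{k + o}{2 k}$
$K{\left(N \right)} = \left(-1 + N\right)^{2}$
$r{\left(699,11 \right)} - \left(a - K{\left(-221 \right)}\right) = \frac{11 + 699}{2 \cdot 11} - \left(26 \sqrt{2} - \left(-1 - 221\right)^{2}\right) = \frac{1}{2} \cdot \frac{1}{11} \cdot 710 - \left(26 \sqrt{2} - \left(-222\right)^{2}\right) = \frac{355}{11} - \left(26 \sqrt{2} - 49284\right) = \frac{355}{11} - \left(-49284 + 26 \sqrt{2}\right) = \frac{355}{11} + \left(49284 - 26 \sqrt{2}\right) = \frac{542479}{11} - 26 \sqrt{2}$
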